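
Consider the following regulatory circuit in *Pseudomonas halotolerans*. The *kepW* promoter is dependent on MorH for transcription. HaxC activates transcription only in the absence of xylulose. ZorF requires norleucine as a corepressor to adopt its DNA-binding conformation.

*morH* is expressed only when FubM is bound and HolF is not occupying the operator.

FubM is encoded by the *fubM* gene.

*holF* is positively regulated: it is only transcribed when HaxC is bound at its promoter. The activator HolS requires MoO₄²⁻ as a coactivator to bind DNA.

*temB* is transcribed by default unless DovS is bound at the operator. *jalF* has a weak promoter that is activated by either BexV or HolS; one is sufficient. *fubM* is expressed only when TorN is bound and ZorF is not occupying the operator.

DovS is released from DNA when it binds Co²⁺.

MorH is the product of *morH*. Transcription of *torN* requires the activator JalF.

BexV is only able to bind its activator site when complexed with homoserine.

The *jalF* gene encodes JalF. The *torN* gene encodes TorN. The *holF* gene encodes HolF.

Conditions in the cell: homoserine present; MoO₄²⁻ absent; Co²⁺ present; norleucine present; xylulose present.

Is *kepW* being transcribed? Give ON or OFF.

Homoserine is present, so BexV is active.
MoO₄²⁻ is absent, so HolS is inactive.
Activator BexV is present, so *jalF* is transcribed.
So JalF is produced and active.
No repressor is bound and JalF is active, so *torN* is transcribed.
So TorN is produced and active.
Norleucine is present, so ZorF is active.
With repressor ZorF bound, *fubM* is not transcribed.
So FubM is not produced.
Xylulose is present, so HaxC is inactive.
Required activator HaxC is absent, so *holF* is not transcribed.
So HolF is not produced.
Required activator FubM is absent, so *morH* is not transcribed.
So MorH is not produced.
Required activator MorH is absent, so *kepW* is not transcribed.

OFF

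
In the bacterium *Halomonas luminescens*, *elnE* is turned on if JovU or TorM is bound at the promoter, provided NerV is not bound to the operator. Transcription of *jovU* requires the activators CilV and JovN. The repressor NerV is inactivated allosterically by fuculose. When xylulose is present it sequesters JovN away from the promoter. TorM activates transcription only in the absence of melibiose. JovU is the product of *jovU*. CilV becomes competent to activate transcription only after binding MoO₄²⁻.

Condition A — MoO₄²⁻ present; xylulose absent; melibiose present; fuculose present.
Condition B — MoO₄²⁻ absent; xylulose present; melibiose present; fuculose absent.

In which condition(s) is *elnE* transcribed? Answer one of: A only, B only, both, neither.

A only

Condition A:
MoO₄²⁻ is present, so CilV is active.
Xylulose is absent, so JovN is active.
No repressor is bound and CilV and JovN are active, so *jovU* is transcribed.
So JovU is produced and active.
Melibiose is present, so TorM is inactive.
Fuculose is present, so NerV is inactive.
Activator JovU is present, so *elnE* is transcribed.
→ *elnE* is ON in A.
Condition B:
MoO₄²⁻ is absent, so CilV is inactive.
Xylulose is present, so JovN is inactive.
Required activator CilV is absent, so *jovU* is not transcribed.
So JovU is not produced.
Melibiose is present, so TorM is inactive.
Fuculose is absent, so NerV is active.
With repressor NerV bound, *elnE* is not transcribed.
→ *elnE* is OFF in B.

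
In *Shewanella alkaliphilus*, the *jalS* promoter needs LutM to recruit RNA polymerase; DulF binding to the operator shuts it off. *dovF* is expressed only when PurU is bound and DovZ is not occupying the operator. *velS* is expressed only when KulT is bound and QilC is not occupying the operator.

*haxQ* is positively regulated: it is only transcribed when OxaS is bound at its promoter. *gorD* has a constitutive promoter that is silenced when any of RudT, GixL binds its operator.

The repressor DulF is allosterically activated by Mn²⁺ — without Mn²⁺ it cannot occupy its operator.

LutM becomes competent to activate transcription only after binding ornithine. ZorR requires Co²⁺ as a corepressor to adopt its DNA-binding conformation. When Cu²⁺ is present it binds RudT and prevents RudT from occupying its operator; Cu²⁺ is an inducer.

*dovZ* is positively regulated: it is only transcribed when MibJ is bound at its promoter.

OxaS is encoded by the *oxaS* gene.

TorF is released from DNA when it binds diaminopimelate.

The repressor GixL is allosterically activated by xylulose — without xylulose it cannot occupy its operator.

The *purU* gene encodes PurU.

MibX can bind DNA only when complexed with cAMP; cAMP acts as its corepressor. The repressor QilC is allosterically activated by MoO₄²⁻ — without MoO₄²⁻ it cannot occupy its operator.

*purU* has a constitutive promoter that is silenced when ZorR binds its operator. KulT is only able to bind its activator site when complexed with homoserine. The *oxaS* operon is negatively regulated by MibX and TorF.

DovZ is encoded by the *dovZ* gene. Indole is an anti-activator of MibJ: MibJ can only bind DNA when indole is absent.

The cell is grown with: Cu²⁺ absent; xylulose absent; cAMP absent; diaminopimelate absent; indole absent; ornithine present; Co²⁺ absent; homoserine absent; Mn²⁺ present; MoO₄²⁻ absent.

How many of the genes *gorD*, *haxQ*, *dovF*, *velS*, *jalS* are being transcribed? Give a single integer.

0

Cu²⁺ is absent, so RudT is active.
Xylulose is absent, so GixL is inactive.
With repressor RudT bound, *gorD* is not transcribed.
→ *gorD* is OFF.
cAMP is absent, so MibX is inactive.
Diaminopimelate is absent, so TorF is active.
With repressor TorF bound, *oxaS* is not transcribed.
So OxaS is not produced.
Required activator OxaS is absent, so *haxQ* is not transcribed.
→ *haxQ* is OFF.
Indole is absent, so MibJ is active.
No repressor is bound and MibJ is active, so *dovZ* is transcribed.
So DovZ is produced and active.
Co²⁺ is absent, so ZorR is inactive.
With no repressor bound, *purU* is transcribed.
So PurU is produced and active.
With repressor DovZ bound, *dovF* is not transcribed.
→ *dovF* is OFF.
MoO₄²⁻ is absent, so QilC is inactive.
Homoserine is absent, so KulT is inactive.
Required activator KulT is absent, so *velS* is not transcribed.
→ *velS* is OFF.
Ornithine is present, so LutM is active.
Mn²⁺ is present, so DulF is active.
With repressor DulF bound, *jalS* is not transcribed.
→ *jalS* is OFF.
0 of the 5 genes are transcribed.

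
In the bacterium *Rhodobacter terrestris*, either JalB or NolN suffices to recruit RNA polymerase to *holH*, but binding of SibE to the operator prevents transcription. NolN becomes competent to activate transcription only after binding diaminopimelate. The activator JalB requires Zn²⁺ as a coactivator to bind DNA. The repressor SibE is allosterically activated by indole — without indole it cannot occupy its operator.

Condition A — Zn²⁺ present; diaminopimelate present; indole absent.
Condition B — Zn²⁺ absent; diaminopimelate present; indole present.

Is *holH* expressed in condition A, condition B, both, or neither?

A only

Condition A:
Zn²⁺ is present, so JalB is active.
Diaminopimelate is present, so NolN is active.
Indole is absent, so SibE is inactive.
Activator JalB is present, so *holH* is transcribed.
→ *holH* is ON in A.
Condition B:
Zn²⁺ is absent, so JalB is inactive.
Diaminopimelate is present, so NolN is active.
Indole is present, so SibE is active.
With repressor SibE bound, *holH* is not transcribed.
→ *holH* is OFF in B.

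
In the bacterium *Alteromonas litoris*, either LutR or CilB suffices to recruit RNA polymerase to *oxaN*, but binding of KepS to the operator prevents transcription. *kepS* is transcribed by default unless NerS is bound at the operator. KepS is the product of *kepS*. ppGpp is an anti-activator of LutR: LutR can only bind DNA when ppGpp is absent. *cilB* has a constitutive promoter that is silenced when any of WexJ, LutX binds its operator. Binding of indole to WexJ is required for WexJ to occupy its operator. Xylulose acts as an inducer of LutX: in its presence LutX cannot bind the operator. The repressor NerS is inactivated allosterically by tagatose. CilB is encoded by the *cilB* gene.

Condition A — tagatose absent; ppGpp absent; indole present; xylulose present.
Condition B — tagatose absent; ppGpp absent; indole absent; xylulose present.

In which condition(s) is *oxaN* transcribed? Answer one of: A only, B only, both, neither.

Condition A:
Tagatose is absent, so NerS is active.
With repressor NerS bound, *kepS* is not transcribed.
So KepS is not produced.
ppGpp is absent, so LutR is active.
Indole is present, so WexJ is active.
Xylulose is present, so LutX is inactive.
With repressor WexJ bound, *cilB* is not transcribed.
So CilB is not produced.
Activator LutR is present, so *oxaN* is transcribed.
→ *oxaN* is ON in A.
Condition B:
Tagatose is absent, so NerS is active.
With repressor NerS bound, *kepS* is not transcribed.
So KepS is not produced.
ppGpp is absent, so LutR is active.
Indole is absent, so WexJ is inactive.
Xylulose is present, so LutX is inactive.
With no repressor bound, *cilB* is transcribed.
So CilB is produced and active.
Activator LutR is present, so *oxaN* is transcribed.
→ *oxaN* is ON in B.

both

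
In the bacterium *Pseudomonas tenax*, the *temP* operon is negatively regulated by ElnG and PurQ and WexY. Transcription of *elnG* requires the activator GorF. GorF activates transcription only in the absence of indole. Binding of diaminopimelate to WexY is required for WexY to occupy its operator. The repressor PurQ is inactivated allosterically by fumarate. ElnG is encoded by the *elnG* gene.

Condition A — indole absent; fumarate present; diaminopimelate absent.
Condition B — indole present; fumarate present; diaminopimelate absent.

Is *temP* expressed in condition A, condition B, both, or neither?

B only

Condition A:
Indole is absent, so GorF is active.
No repressor is bound and GorF is active, so *elnG* is transcribed.
So ElnG is produced and active.
Fumarate is present, so PurQ is inactive.
Diaminopimelate is absent, so WexY is inactive.
With repressor ElnG bound, *temP* is not transcribed.
→ *temP* is OFF in A.
Condition B:
Indole is present, so GorF is inactive.
Required activator GorF is absent, so *elnG* is not transcribed.
So ElnG is not produced.
Fumarate is present, so PurQ is inactive.
Diaminopimelate is absent, so WexY is inactive.
With no repressor bound, *temP* is transcribed.
→ *temP* is ON in B.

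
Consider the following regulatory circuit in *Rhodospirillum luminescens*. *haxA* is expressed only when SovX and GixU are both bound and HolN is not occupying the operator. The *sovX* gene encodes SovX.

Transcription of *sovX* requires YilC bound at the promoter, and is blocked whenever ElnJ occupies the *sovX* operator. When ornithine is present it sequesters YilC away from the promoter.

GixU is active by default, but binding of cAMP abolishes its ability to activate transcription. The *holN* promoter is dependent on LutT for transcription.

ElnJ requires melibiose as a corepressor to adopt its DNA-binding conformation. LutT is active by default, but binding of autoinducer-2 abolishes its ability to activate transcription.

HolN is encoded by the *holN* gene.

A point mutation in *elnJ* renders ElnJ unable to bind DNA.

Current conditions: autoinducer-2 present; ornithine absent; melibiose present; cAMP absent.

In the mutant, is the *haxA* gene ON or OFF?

Autoinducer-2 is present, so LutT is inactive.
Required activator LutT is absent, so *holN* is not transcribed.
So HolN is not produced.
ElnJ is non-functional in this strain, so it has no effect.
Ornithine is absent, so YilC is active.
No repressor is bound and YilC is active, so *sovX* is transcribed.
So SovX is produced and active.
cAMP is absent, so GixU is active.
No repressor is bound and SovX and GixU are active, so *haxA* is transcribed.

ON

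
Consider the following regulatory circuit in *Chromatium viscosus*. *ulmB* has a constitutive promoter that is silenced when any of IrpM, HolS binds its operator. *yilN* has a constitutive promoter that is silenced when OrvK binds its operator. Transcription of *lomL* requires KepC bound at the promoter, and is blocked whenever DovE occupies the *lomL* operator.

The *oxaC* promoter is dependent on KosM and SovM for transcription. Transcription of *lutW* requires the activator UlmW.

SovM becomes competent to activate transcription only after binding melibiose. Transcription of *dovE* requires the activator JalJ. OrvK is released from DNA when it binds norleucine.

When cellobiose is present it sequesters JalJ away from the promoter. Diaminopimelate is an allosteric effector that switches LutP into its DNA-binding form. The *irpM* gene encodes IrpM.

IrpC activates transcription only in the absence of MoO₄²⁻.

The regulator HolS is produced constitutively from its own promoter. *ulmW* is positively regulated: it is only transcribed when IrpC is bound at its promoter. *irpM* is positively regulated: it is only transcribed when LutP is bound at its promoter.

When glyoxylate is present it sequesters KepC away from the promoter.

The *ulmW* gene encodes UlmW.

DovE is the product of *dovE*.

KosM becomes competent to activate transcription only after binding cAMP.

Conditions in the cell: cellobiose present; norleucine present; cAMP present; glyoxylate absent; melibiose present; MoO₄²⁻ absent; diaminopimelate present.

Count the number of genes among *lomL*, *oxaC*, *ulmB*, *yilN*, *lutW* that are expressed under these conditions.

4

Glyoxylate is absent, so KepC is active.
Cellobiose is present, so JalJ is inactive.
Required activator JalJ is absent, so *dovE* is not transcribed.
So DovE is not produced.
No repressor is bound and KepC is active, so *lomL* is transcribed.
→ *lomL* is ON.
cAMP is present, so KosM is active.
Melibiose is present, so SovM is active.
No repressor is bound and KosM and SovM are active, so *oxaC* is transcribed.
→ *oxaC* is ON.
Diaminopimelate is present, so LutP is active.
No repressor is bound and LutP is active, so *irpM* is transcribed.
So IrpM is produced and active.
HolS is produced constitutively and is active.
With repressor IrpM bound, *ulmB* is not transcribed.
→ *ulmB* is OFF.
Norleucine is present, so OrvK is inactive.
With no repressor bound, *yilN* is transcribed.
→ *yilN* is ON.
MoO₄²⁻ is absent, so IrpC is active.
No repressor is bound and IrpC is active, so *ulmW* is transcribed.
So UlmW is produced and active.
No repressor is bound and UlmW is active, so *lutW* is transcribed.
→ *lutW* is ON.
4 of the 5 genes are transcribed.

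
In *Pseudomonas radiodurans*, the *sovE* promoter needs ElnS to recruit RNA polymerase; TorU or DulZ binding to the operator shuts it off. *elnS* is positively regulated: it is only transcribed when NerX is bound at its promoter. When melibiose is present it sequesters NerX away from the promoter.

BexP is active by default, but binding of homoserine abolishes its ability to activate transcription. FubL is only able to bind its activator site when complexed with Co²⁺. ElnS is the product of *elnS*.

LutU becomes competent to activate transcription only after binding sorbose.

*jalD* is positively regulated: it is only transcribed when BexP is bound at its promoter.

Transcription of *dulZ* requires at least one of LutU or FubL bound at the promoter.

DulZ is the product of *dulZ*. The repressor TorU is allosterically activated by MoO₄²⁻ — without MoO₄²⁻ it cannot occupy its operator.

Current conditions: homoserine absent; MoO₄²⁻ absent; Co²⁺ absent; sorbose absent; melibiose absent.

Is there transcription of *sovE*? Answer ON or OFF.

ON

Melibiose is absent, so NerX is active.
No repressor is bound and NerX is active, so *elnS* is transcribed.
So ElnS is produced and active.
MoO₄²⁻ is absent, so TorU is inactive.
Sorbose is absent, so LutU is inactive.
Co²⁺ is absent, so FubL is inactive.
No activator is available at the *dulZ* promoter, so *dulZ* is not transcribed.
So DulZ is not produced.
No repressor is bound and ElnS is active, so *sovE* is transcribed.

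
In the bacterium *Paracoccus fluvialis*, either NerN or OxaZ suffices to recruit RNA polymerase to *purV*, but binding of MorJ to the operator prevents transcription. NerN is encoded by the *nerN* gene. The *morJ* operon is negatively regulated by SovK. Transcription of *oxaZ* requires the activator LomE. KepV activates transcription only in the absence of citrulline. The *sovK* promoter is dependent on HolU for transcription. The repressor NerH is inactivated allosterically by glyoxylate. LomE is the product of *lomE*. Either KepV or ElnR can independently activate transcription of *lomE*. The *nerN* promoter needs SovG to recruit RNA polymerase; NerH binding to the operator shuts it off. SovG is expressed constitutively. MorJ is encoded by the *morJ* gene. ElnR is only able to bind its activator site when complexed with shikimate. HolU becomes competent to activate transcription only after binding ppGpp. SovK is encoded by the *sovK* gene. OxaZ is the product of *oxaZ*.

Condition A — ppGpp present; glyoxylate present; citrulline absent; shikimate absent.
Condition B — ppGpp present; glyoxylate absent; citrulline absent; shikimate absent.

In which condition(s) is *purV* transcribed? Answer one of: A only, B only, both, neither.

both

Condition A:
ppGpp is present, so HolU is active.
No repressor is bound and HolU is active, so *sovK* is transcribed.
So SovK is produced and active.
With repressor SovK bound, *morJ* is not transcribed.
So MorJ is not produced.
Glyoxylate is present, so NerH is inactive.
SovG is produced constitutively and is active.
No repressor is bound and SovG is active, so *nerN* is transcribed.
So NerN is produced and active.
Citrulline is absent, so KepV is active.
Shikimate is absent, so ElnR is inactive.
Activator KepV is present, so *lomE* is transcribed.
So LomE is produced and active.
No repressor is bound and LomE is active, so *oxaZ* is transcribed.
So OxaZ is produced and active.
Activator NerN is present, so *purV* is transcribed.
→ *purV* is ON in A.
Condition B:
ppGpp is present, so HolU is active.
No repressor is bound and HolU is active, so *sovK* is transcribed.
So SovK is produced and active.
With repressor SovK bound, *morJ* is not transcribed.
So MorJ is not produced.
Glyoxylate is absent, so NerH is active.
SovG is produced constitutively and is active.
With repressor NerH bound, *nerN* is not transcribed.
So NerN is not produced.
Citrulline is absent, so KepV is active.
Shikimate is absent, so ElnR is inactive.
Activator KepV is present, so *lomE* is transcribed.
So LomE is produced and active.
No repressor is bound and LomE is active, so *oxaZ* is transcribed.
So OxaZ is produced and active.
Activator OxaZ is present, so *purV* is transcribed.
→ *purV* is ON in B.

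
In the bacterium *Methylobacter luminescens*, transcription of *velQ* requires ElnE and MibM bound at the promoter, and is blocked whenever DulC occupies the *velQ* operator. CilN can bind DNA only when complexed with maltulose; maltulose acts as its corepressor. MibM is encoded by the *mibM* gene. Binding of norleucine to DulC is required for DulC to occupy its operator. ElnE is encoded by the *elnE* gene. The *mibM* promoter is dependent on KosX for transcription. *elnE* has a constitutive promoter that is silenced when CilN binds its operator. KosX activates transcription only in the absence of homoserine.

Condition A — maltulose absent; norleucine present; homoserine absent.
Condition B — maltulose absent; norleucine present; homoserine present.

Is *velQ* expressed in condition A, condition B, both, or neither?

Condition A:
Maltulose is absent, so CilN is inactive.
With no repressor bound, *elnE* is transcribed.
So ElnE is produced and active.
Norleucine is present, so DulC is active.
Homoserine is absent, so KosX is active.
No repressor is bound and KosX is active, so *mibM* is transcribed.
So MibM is produced and active.
With repressor DulC bound, *velQ* is not transcribed.
→ *velQ* is OFF in A.
Condition B:
Maltulose is absent, so CilN is inactive.
With no repressor bound, *elnE* is transcribed.
So ElnE is produced and active.
Norleucine is present, so DulC is active.
Homoserine is present, so KosX is inactive.
Required activator KosX is absent, so *mibM* is not transcribed.
So MibM is not produced.
With repressor DulC bound, *velQ* is not transcribed.
→ *velQ* is OFF in B.

neither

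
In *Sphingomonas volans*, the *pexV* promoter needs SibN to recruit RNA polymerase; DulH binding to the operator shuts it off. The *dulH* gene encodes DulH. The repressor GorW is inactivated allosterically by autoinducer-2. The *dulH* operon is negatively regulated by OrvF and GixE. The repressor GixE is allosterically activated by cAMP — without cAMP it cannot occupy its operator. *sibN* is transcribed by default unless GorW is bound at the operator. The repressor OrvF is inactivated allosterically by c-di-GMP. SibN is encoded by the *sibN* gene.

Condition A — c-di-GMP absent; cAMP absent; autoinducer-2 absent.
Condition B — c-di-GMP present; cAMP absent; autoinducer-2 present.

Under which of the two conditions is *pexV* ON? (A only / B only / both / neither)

Condition A:
c-di-GMP is absent, so OrvF is active.
cAMP is absent, so GixE is inactive.
With repressor OrvF bound, *dulH* is not transcribed.
So DulH is not produced.
Autoinducer-2 is absent, so GorW is active.
With repressor GorW bound, *sibN* is not transcribed.
So SibN is not produced.
Required activator SibN is absent, so *pexV* is not transcribed.
→ *pexV* is OFF in A.
Condition B:
c-di-GMP is present, so OrvF is inactive.
cAMP is absent, so GixE is inactive.
With no repressor bound, *dulH* is transcribed.
So DulH is produced and active.
Autoinducer-2 is present, so GorW is inactive.
With no repressor bound, *sibN* is transcribed.
So SibN is produced and active.
With repressor DulH bound, *pexV* is not transcribed.
→ *pexV* is OFF in B.

neither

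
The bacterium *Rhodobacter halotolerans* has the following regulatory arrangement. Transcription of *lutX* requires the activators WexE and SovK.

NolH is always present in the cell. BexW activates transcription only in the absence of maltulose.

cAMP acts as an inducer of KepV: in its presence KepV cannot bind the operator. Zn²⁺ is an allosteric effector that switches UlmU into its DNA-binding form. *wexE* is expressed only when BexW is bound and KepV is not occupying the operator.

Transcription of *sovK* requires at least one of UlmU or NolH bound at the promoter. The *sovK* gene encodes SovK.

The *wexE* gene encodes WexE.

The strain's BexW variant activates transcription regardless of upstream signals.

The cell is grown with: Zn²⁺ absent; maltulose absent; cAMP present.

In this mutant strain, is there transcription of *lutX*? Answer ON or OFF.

ON

cAMP is present, so KepV is inactive.
BexW is constitutively active in this strain.
No repressor is bound and BexW is active, so *wexE* is transcribed.
So WexE is produced and active.
Zn²⁺ is absent, so UlmU is inactive.
NolH is produced constitutively and is active.
Activator NolH is present, so *sovK* is transcribed.
So SovK is produced and active.
No repressor is bound and WexE and SovK are active, so *lutX* is transcribed.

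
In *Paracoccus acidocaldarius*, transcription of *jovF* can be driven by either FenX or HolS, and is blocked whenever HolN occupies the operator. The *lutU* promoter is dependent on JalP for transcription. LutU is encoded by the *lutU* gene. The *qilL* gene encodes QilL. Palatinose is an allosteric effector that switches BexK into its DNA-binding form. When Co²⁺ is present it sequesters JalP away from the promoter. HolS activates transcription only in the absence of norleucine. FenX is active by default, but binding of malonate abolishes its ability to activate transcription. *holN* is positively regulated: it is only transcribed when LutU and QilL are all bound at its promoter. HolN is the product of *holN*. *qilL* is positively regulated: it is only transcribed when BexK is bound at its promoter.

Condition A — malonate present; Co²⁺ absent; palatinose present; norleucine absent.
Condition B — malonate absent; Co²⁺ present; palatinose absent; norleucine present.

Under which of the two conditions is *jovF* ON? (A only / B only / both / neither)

Condition A:
Malonate is present, so FenX is inactive.
Co²⁺ is absent, so JalP is active.
No repressor is bound and JalP is active, so *lutU* is transcribed.
So LutU is produced and active.
Palatinose is present, so BexK is active.
No repressor is bound and BexK is active, so *qilL* is transcribed.
So QilL is produced and active.
No repressor is bound and LutU and QilL are active, so *holN* is transcribed.
So HolN is produced and active.
Norleucine is absent, so HolS is active.
With repressor HolN bound, *jovF* is not transcribed.
→ *jovF* is OFF in A.
Condition B:
Malonate is absent, so FenX is active.
Co²⁺ is present, so JalP is inactive.
Required activator JalP is absent, so *lutU* is not transcribed.
So LutU is not produced.
Palatinose is absent, so BexK is inactive.
Required activator BexK is absent, so *qilL* is not transcribed.
So QilL is not produced.
Required activator LutU is absent, so *holN* is not transcribed.
So HolN is not produced.
Norleucine is present, so HolS is inactive.
Activator FenX is present, so *jovF* is transcribed.
→ *jovF* is ON in B.

B only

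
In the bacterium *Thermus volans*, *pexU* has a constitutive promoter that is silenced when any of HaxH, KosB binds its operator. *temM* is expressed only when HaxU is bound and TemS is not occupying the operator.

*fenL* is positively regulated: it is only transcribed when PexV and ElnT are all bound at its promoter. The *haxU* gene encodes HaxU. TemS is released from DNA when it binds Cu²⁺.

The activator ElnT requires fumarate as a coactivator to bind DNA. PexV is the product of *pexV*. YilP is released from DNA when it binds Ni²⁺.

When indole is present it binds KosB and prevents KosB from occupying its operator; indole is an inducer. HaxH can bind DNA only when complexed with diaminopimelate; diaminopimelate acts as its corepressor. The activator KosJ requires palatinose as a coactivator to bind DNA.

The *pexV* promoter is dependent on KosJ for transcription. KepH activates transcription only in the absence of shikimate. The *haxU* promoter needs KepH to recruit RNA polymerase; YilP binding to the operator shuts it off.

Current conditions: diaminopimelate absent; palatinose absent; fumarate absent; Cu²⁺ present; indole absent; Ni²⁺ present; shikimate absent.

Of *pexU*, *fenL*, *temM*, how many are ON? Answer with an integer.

1

Diaminopimelate is absent, so HaxH is inactive.
Indole is absent, so KosB is active.
With repressor KosB bound, *pexU* is not transcribed.
→ *pexU* is OFF.
Palatinose is absent, so KosJ is inactive.
Required activator KosJ is absent, so *pexV* is not transcribed.
So PexV is not produced.
Fumarate is absent, so ElnT is inactive.
Required activator PexV is absent, so *fenL* is not transcribed.
→ *fenL* is OFF.
Cu²⁺ is present, so TemS is inactive.
Ni²⁺ is present, so YilP is inactive.
Shikimate is absent, so KepH is active.
No repressor is bound and KepH is active, so *haxU* is transcribed.
So HaxU is produced and active.
No repressor is bound and HaxU is active, so *temM* is transcribed.
→ *temM* is ON.
1 of the 3 genes is transcribed.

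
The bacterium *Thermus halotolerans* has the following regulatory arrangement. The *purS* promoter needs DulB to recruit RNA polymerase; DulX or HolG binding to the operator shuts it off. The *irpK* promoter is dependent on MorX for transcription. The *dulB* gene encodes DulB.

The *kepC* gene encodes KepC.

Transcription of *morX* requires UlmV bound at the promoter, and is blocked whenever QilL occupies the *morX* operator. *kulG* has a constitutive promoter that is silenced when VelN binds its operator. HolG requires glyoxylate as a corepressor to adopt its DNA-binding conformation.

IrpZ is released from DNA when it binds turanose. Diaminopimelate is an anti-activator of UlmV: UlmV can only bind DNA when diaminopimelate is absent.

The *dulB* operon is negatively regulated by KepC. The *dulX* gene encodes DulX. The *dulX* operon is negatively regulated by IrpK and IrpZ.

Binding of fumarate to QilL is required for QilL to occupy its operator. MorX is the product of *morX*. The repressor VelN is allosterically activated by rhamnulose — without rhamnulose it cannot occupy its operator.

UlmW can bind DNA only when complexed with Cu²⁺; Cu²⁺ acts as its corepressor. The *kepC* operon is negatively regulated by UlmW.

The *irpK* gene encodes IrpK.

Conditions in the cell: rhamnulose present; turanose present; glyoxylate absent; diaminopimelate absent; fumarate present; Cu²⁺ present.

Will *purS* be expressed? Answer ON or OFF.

Fumarate is present, so QilL is active.
Diaminopimelate is absent, so UlmV is active.
With repressor QilL bound, *morX* is not transcribed.
So MorX is not produced.
Required activator MorX is absent, so *irpK* is not transcribed.
So IrpK is not produced.
Turanose is present, so IrpZ is inactive.
With no repressor bound, *dulX* is transcribed.
So DulX is produced and active.
Cu²⁺ is present, so UlmW is active.
With repressor UlmW bound, *kepC* is not transcribed.
So KepC is not produced.
With no repressor bound, *dulB* is transcribed.
So DulB is produced and active.
Glyoxylate is absent, so HolG is inactive.
With repressor DulX bound, *purS* is not transcribed.

OFF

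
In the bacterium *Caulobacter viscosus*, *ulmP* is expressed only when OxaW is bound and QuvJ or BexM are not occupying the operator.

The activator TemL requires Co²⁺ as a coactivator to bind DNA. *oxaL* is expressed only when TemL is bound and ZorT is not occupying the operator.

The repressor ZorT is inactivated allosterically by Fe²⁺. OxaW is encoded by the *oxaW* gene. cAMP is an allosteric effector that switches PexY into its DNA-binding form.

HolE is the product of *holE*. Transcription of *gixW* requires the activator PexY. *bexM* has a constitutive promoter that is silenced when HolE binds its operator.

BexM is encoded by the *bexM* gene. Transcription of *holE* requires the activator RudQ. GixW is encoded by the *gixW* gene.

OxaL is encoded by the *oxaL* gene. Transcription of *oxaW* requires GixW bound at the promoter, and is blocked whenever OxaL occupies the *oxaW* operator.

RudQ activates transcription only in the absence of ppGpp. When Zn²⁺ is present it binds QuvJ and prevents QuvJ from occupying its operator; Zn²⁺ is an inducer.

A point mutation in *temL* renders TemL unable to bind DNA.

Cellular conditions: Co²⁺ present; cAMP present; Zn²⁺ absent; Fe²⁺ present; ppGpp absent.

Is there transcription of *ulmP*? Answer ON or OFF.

Fe²⁺ is present, so ZorT is inactive.
TemL is non-functional in this strain, so it has no effect.
Required activator TemL is absent, so *oxaL* is not transcribed.
So OxaL is not produced.
cAMP is present, so PexY is active.
No repressor is bound and PexY is active, so *gixW* is transcribed.
So GixW is produced and active.
No repressor is bound and GixW is active, so *oxaW* is transcribed.
So OxaW is produced and active.
Zn²⁺ is absent, so QuvJ is active.
ppGpp is absent, so RudQ is active.
No repressor is bound and RudQ is active, so *holE* is transcribed.
So HolE is produced and active.
With repressor HolE bound, *bexM* is not transcribed.
So BexM is not produced.
With repressor QuvJ bound, *ulmP* is not transcribed.

OFF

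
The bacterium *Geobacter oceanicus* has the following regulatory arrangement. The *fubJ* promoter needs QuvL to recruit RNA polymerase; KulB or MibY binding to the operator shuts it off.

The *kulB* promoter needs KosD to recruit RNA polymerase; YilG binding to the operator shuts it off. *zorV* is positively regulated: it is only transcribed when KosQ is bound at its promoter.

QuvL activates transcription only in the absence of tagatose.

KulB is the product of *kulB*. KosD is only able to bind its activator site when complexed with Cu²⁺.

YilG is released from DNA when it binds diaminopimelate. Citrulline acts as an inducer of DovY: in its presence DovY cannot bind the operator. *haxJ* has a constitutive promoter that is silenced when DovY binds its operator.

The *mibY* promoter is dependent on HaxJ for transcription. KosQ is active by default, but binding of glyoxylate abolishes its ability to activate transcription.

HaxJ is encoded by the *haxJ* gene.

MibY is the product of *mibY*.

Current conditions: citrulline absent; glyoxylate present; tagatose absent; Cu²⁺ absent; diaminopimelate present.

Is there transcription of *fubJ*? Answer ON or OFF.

Tagatose is absent, so QuvL is active.
Diaminopimelate is present, so YilG is inactive.
Cu²⁺ is absent, so KosD is inactive.
Required activator KosD is absent, so *kulB* is not transcribed.
So KulB is not produced.
Citrulline is absent, so DovY is active.
With repressor DovY bound, *haxJ* is not transcribed.
So HaxJ is not produced.
Required activator HaxJ is absent, so *mibY* is not transcribed.
So MibY is not produced.
No repressor is bound and QuvL is active, so *fubJ* is transcribed.

ON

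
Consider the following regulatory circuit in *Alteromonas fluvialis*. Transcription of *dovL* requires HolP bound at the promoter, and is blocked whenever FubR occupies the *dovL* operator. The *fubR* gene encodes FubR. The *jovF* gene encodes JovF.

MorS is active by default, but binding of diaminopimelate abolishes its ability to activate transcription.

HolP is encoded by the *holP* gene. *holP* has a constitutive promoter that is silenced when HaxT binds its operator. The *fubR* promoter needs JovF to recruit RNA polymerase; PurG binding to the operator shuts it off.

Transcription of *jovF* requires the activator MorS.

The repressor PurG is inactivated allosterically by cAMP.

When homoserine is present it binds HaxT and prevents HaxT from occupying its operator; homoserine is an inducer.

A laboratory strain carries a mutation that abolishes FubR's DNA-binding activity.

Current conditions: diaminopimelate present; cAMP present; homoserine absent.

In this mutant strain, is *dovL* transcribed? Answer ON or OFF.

OFF

FubR is non-functional in this strain, so it has no effect.
Homoserine is absent, so HaxT is active.
With repressor HaxT bound, *holP* is not transcribed.
So HolP is not produced.
Required activator HolP is absent, so *dovL* is not transcribed.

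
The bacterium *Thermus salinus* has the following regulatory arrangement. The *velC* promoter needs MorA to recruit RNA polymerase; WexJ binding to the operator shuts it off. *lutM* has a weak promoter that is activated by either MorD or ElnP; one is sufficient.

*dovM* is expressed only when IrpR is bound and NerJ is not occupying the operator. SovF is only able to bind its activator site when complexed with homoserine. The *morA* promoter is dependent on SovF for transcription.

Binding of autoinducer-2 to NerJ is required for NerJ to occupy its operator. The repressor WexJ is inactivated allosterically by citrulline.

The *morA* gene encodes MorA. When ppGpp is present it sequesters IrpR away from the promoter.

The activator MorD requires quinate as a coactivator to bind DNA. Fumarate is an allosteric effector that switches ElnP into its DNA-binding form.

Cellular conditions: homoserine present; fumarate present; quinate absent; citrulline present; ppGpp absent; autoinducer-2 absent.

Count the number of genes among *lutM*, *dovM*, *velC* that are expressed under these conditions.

3

Quinate is absent, so MorD is inactive.
Fumarate is present, so ElnP is active.
Activator ElnP is present, so *lutM* is transcribed.
→ *lutM* is ON.
ppGpp is absent, so IrpR is active.
Autoinducer-2 is absent, so NerJ is inactive.
No repressor is bound and IrpR is active, so *dovM* is transcribed.
→ *dovM* is ON.
Citrulline is present, so WexJ is inactive.
Homoserine is present, so SovF is active.
No repressor is bound and SovF is active, so *morA* is transcribed.
So MorA is produced and active.
No repressor is bound and MorA is active, so *velC* is transcribed.
→ *velC* is ON.
3 of the 3 genes are transcribed.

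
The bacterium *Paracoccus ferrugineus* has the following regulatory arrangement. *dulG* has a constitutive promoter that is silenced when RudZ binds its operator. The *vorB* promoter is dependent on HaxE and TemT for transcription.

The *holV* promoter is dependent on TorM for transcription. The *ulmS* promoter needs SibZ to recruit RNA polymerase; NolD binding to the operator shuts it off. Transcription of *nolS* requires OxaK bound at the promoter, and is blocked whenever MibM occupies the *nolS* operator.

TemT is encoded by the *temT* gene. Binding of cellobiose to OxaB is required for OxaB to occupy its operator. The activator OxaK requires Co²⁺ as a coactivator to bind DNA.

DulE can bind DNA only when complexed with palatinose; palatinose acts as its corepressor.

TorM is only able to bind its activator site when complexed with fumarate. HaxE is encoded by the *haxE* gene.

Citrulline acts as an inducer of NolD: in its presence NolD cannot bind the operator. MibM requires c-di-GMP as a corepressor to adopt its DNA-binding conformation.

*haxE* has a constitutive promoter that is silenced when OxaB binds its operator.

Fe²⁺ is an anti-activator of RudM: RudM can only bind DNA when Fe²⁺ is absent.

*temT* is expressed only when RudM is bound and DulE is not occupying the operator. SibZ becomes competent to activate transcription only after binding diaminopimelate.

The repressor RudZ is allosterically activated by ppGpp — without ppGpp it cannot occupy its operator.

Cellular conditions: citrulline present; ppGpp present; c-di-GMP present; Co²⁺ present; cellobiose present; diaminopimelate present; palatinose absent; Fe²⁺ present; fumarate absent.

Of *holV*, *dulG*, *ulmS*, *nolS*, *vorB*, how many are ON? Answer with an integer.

Fumarate is absent, so TorM is inactive.
Required activator TorM is absent, so *holV* is not transcribed.
→ *holV* is OFF.
ppGpp is present, so RudZ is active.
With repressor RudZ bound, *dulG* is not transcribed.
→ *dulG* is OFF.
Diaminopimelate is present, so SibZ is active.
Citrulline is present, so NolD is inactive.
No repressor is bound and SibZ is active, so *ulmS* is transcribed.
→ *ulmS* is ON.
c-di-GMP is present, so MibM is active.
Co²⁺ is present, so OxaK is active.
With repressor MibM bound, *nolS* is not transcribed.
→ *nolS* is OFF.
Cellobiose is present, so OxaB is active.
With repressor OxaB bound, *haxE* is not transcribed.
So HaxE is not produced.
Fe²⁺ is present, so RudM is inactive.
Palatinose is absent, so DulE is inactive.
Required activator RudM is absent, so *temT* is not transcribed.
So TemT is not produced.
Required activator HaxE is absent, so *vorB* is not transcribed.
→ *vorB* is OFF.
1 of the 5 genes is transcribed.

1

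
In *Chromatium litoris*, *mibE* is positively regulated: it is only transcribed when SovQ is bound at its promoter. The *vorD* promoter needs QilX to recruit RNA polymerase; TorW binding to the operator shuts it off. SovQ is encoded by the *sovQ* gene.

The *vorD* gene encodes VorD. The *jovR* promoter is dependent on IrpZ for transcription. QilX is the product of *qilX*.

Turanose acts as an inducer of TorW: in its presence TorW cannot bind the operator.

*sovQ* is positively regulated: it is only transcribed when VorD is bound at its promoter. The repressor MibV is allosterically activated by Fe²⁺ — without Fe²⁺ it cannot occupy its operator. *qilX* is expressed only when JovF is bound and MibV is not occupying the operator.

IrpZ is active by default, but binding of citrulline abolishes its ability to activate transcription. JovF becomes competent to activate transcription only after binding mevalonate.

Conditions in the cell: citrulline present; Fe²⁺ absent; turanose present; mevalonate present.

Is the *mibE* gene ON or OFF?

ON

Fe²⁺ is absent, so MibV is inactive.
Mevalonate is present, so JovF is active.
No repressor is bound and JovF is active, so *qilX* is transcribed.
So QilX is produced and active.
Turanose is present, so TorW is inactive.
No repressor is bound and QilX is active, so *vorD* is transcribed.
So VorD is produced and active.
No repressor is bound and VorD is active, so *sovQ* is transcribed.
So SovQ is produced and active.
No repressor is bound and SovQ is active, so *mibE* is transcribed.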